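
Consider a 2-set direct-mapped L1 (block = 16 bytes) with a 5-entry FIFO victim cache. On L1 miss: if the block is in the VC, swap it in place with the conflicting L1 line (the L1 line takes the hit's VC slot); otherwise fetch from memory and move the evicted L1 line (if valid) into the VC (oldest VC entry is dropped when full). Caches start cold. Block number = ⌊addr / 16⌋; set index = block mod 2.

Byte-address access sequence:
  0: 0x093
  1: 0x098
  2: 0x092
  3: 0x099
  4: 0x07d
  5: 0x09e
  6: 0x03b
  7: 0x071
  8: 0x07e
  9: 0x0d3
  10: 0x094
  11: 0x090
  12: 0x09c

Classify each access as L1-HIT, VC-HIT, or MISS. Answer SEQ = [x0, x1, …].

#0 0x93→b9/s1 MISS; vc=[]
#1 0x98→b9/s1 L1-HIT; vc=[]
#2 0x92→b9/s1 L1-HIT; vc=[]
#3 0x99→b9/s1 L1-HIT; vc=[]
#4 0x7d→b7/s1 MISS; vc=[9]
#5 0x9e→b9/s1 VC-HIT; vc=[7]
#6 0x3b→b3/s1 MISS; vc=[7,9]
#7 0x71→b7/s1 VC-HIT; vc=[3,9]
#8 0x7e→b7/s1 L1-HIT; vc=[3,9]
#9 0xd3→b13/s1 MISS; vc=[3,9,7]
#10 0x94→b9/s1 VC-HIT; vc=[3,13,7]
#11 0x90→b9/s1 L1-HIT; vc=[3,13,7]
#12 0x9c→b9/s1 L1-HIT; vc=[3,13,7]

SEQ = [MISS, L1-HIT, L1-HIT, L1-HIT, MISS, VC-HIT, MISS, VC-HIT, L1-HIT, MISS, VC-HIT, L1-HIT, L1-HIT]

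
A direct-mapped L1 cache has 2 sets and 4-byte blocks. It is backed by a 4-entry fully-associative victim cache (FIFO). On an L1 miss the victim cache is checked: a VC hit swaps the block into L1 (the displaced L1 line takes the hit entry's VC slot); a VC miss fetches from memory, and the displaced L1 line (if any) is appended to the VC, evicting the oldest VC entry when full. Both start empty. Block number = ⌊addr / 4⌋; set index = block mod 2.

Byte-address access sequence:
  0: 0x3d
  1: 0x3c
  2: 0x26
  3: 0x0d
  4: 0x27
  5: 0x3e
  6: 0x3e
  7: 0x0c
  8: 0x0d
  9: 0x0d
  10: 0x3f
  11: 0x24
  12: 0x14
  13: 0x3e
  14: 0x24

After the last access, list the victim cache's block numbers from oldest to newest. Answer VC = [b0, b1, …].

#0 0x3d→b15/s1 MISS; vc=[]
#1 0x3c→b15/s1 L1-HIT; vc=[]
#2 0x26→b9/s1 MISS; vc=[15]
#3 0xd→b3/s1 MISS; vc=[15,9]
#4 0x27→b9/s1 VC-HIT; vc=[15,3]
#5 0x3e→b15/s1 VC-HIT; vc=[9,3]
#6 0x3e→b15/s1 L1-HIT; vc=[9,3]
#7 0xc→b3/s1 VC-HIT; vc=[9,15]
#8 0xd→b3/s1 L1-HIT; vc=[9,15]
#9 0xd→b3/s1 L1-HIT; vc=[9,15]
#10 0x3f→b15/s1 VC-HIT; vc=[9,3]
#11 0x24→b9/s1 VC-HIT; vc=[15,3]
#12 0x14→b5/s1 MISS; vc=[15,3,9]
#13 0x3e→b15/s1 VC-HIT; vc=[5,3,9]
#14 0x24→b9/s1 VC-HIT; vc=[5,3,15]

VC = [5, 3, 15]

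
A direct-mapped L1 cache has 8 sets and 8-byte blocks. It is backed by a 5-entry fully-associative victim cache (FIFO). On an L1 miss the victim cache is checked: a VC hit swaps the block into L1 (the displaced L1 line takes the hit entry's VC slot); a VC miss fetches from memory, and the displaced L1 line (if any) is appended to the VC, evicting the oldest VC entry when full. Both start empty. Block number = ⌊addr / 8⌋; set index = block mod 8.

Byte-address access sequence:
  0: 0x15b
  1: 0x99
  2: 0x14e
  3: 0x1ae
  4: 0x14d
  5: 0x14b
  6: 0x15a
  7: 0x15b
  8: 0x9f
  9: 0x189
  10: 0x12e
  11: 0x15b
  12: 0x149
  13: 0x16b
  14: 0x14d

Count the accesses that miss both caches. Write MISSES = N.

MISSES = 7

#0 0x15b→b43/s3 MISS; vc=[]
#1 0x99→b19/s3 MISS; vc=[43]
#2 0x14e→b41/s1 MISS; vc=[43]
#3 0x1ae→b53/s5 MISS; vc=[43]
#4 0x14d→b41/s1 L1-HIT; vc=[43]
#5 0x14b→b41/s1 L1-HIT; vc=[43]
#6 0x15a→b43/s3 VC-HIT; vc=[19]
#7 0x15b→b43/s3 L1-HIT; vc=[19]
#8 0x9f→b19/s3 VC-HIT; vc=[43]
#9 0x189→b49/s1 MISS; vc=[43,41]
#10 0x12e→b37/s5 MISS; vc=[43,41,53]
#11 0x15b→b43/s3 VC-HIT; vc=[19,41,53]
#12 0x149→b41/s1 VC-HIT; vc=[19,49,53]
#13 0x16b→b45/s5 MISS; vc=[19,49,53,37]
#14 0x14d→b41/s1 L1-HIT; vc=[19,49,53,37]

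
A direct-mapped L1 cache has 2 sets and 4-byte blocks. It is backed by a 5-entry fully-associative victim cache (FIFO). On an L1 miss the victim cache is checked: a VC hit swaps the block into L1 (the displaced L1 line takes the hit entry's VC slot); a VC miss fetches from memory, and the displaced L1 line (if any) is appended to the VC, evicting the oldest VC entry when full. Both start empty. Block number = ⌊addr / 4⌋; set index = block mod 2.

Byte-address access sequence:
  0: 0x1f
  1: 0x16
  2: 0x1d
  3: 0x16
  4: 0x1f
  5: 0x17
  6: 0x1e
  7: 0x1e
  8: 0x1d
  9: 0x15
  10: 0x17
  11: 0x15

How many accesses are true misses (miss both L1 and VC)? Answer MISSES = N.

0: 0x1f (blk 7, set 1) → MISS  vc=[]
1: 0x16 (blk 5, set 1) → MISS  vc=[7]
2: 0x1d (blk 7, set 1) → VC-HIT  vc=[5]
3: 0x16 (blk 5, set 1) → VC-HIT  vc=[7]
4: 0x1f (blk 7, set 1) → VC-HIT  vc=[5]
5: 0x17 (blk 5, set 1) → VC-HIT  vc=[7]
6: 0x1e (blk 7, set 1) → VC-HIT  vc=[5]
7: 0x1e (blk 7, set 1) → L1-HIT  vc=[5]
8: 0x1d (blk 7, set 1) → L1-HIT  vc=[5]
9: 0x15 (blk 5, set 1) → VC-HIT  vc=[7]
10: 0x17 (blk 5, set 1) → L1-HIT  vc=[7]
11: 0x15 (blk 5, set 1) → L1-HIT  vc=[7]

MISSES = 2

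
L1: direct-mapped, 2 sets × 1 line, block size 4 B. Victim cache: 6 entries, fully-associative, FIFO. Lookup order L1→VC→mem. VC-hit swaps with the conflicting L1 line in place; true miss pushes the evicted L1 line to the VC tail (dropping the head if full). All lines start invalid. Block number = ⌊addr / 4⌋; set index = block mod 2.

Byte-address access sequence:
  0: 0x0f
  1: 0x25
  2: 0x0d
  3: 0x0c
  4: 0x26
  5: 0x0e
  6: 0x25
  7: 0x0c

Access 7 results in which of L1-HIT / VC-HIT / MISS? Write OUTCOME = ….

OUTCOME = VC-HIT

  [0] addr=0xf blk=3 s=1: MISS | VC []
  [1] addr=0x25 blk=9 s=1: MISS | VC [3]
  [2] addr=0xd blk=3 s=1: VC-HIT | VC [9]
  [3] addr=0xc blk=3 s=1: L1-HIT | VC [9]
  [4] addr=0x26 blk=9 s=1: VC-HIT | VC [3]
  [5] addr=0xe blk=3 s=1: VC-HIT | VC [9]
  [6] addr=0x25 blk=9 s=1: VC-HIT | VC [3]
  [7] addr=0xc blk=3 s=1: VC-HIT | VC [9]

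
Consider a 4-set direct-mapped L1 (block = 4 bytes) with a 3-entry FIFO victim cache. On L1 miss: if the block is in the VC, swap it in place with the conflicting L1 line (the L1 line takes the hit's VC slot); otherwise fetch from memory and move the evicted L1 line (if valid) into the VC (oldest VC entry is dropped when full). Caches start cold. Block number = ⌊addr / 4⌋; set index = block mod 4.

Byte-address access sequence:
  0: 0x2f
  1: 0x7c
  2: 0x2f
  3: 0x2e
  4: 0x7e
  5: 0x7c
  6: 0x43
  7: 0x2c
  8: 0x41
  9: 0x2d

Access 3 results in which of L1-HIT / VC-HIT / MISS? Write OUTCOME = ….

  [0] addr=0x2f blk=11 s=3: MISS | VC []
  [1] addr=0x7c blk=31 s=3: MISS | VC [11]
  [2] addr=0x2f blk=11 s=3: VC-HIT | VC [31]
  [3] addr=0x2e blk=11 s=3: L1-HIT | VC [31]
  [4] addr=0x7e blk=31 s=3: VC-HIT | VC [11]
  [5] addr=0x7c blk=31 s=3: L1-HIT | VC [11]
  [6] addr=0x43 blk=16 s=0: MISS | VC [11]
  [7] addr=0x2c blk=11 s=3: VC-HIT | VC [31]
  [8] addr=0x41 blk=16 s=0: L1-HIT | VC [31]
  [9] addr=0x2d blk=11 s=3: L1-HIT | VC [31]

OUTCOME = L1-HIT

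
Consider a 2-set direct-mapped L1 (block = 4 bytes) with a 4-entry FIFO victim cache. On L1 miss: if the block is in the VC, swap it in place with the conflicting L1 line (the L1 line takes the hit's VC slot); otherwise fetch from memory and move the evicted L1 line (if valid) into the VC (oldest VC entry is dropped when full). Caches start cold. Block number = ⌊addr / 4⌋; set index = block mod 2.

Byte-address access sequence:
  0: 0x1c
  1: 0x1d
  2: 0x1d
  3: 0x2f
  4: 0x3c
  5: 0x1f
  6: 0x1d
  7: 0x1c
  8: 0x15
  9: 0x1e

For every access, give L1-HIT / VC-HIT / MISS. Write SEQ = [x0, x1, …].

SEQ = [MISS, L1-HIT, L1-HIT, MISS, MISS, VC-HIT, L1-HIT, L1-HIT, MISS, VC-HIT]

0: 0x1c (blk 7, set 1) → MISS  vc=[]
1: 0x1d (blk 7, set 1) → L1-HIT  vc=[]
2: 0x1d (blk 7, set 1) → L1-HIT  vc=[]
3: 0x2f (blk 11, set 1) → MISS  vc=[7]
4: 0x3c (blk 15, set 1) → MISS  vc=[7, 11]
5: 0x1f (blk 7, set 1) → VC-HIT  vc=[15, 11]
6: 0x1d (blk 7, set 1) → L1-HIT  vc=[15, 11]
7: 0x1c (blk 7, set 1) → L1-HIT  vc=[15, 11]
8: 0x15 (blk 5, set 1) → MISS  vc=[15, 11, 7]
9: 0x1e (blk 7, set 1) → VC-HIT  vc=[15, 11, 5]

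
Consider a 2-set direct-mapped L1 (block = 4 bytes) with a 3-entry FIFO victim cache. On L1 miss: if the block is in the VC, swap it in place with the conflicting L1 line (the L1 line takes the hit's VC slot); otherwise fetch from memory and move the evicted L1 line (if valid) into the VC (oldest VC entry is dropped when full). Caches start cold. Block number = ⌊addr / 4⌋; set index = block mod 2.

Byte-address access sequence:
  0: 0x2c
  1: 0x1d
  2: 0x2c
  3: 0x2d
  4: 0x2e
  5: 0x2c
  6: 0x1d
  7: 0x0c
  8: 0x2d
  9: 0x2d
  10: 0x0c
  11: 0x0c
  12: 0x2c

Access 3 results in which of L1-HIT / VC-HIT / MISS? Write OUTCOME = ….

  [0] addr=0x2c blk=11 s=1: MISS | VC []
  [1] addr=0x1d blk=7 s=1: MISS | VC [11]
  [2] addr=0x2c blk=11 s=1: VC-HIT | VC [7]
  [3] addr=0x2d blk=11 s=1: L1-HIT | VC [7]
  [4] addr=0x2e blk=11 s=1: L1-HIT | VC [7]
  [5] addr=0x2c blk=11 s=1: L1-HIT | VC [7]
  [6] addr=0x1d blk=7 s=1: VC-HIT | VC [11]
  [7] addr=0xc blk=3 s=1: MISS | VC [11, 7]
  [8] addr=0x2d blk=11 s=1: VC-HIT | VC [3, 7]
  [9] addr=0x2d blk=11 s=1: L1-HIT | VC [3, 7]
  [10] addr=0xc blk=3 s=1: VC-HIT | VC [11, 7]
  [11] addr=0xc blk=3 s=1: L1-HIT | VC [11, 7]
  [12] addr=0x2c blk=11 s=1: VC-HIT | VC [3, 7]

OUTCOME = L1-HIT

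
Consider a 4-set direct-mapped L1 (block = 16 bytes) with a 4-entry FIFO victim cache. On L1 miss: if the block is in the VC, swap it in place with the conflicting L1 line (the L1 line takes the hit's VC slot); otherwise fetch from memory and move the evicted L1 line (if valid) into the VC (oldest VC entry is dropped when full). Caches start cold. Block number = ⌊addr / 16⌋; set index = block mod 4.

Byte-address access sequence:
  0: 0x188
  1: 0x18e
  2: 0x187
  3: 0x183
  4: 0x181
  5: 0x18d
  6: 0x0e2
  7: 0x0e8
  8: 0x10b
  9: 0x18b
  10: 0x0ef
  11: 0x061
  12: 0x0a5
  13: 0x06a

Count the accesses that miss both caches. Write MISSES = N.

  [0] addr=0x188 blk=24 s=0: MISS | VC []
  [1] addr=0x18e blk=24 s=0: L1-HIT | VC []
  [2] addr=0x187 blk=24 s=0: L1-HIT | VC []
  [3] addr=0x183 blk=24 s=0: L1-HIT | VC []
  [4] addr=0x181 blk=24 s=0: L1-HIT | VC []
  [5] addr=0x18d blk=24 s=0: L1-HIT | VC []
  [6] addr=0xe2 blk=14 s=2: MISS | VC []
  [7] addr=0xe8 blk=14 s=2: L1-HIT | VC []
  [8] addr=0x10b blk=16 s=0: MISS | VC [24]
  [9] addr=0x18b blk=24 s=0: VC-HIT | VC [16]
  [10] addr=0xef blk=14 s=2: L1-HIT | VC [16]
  [11] addr=0x61 blk=6 s=2: MISS | VC [16, 14]
  [12] addr=0xa5 blk=10 s=2: MISS | VC [16, 14, 6]
  [13] addr=0x6a blk=6 s=2: VC-HIT | VC [16, 14, 10]

MISSES = 5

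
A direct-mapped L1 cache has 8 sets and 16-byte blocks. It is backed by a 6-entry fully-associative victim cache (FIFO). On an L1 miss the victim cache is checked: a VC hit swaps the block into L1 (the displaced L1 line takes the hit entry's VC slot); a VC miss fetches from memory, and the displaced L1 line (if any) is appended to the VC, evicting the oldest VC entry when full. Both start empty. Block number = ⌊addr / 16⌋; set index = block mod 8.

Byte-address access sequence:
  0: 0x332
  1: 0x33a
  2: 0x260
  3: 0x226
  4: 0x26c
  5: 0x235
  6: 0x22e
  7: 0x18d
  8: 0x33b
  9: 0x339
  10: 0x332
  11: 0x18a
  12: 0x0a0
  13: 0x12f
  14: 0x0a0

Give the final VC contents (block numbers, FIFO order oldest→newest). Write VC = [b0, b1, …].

VC = [35, 34, 18]

  [0] addr=0x332 blk=51 s=3: MISS | VC []
  [1] addr=0x33a blk=51 s=3: L1-HIT | VC []
  [2] addr=0x260 blk=38 s=6: MISS | VC []
  [3] addr=0x226 blk=34 s=2: MISS | VC []
  [4] addr=0x26c blk=38 s=6: L1-HIT | VC []
  [5] addr=0x235 blk=35 s=3: MISS | VC [51]
  [6] addr=0x22e blk=34 s=2: L1-HIT | VC [51]
  [7] addr=0x18d blk=24 s=0: MISS | VC [51]
  [8] addr=0x33b blk=51 s=3: VC-HIT | VC [35]
  [9] addr=0x339 blk=51 s=3: L1-HIT | VC [35]
  [10] addr=0x332 blk=51 s=3: L1-HIT | VC [35]
  [11] addr=0x18a blk=24 s=0: L1-HIT | VC [35]
  [12] addr=0xa0 blk=10 s=2: MISS | VC [35, 34]
  [13] addr=0x12f blk=18 s=2: MISS | VC [35, 34, 10]
  [14] addr=0xa0 blk=10 s=2: VC-HIT | VC [35, 34, 18]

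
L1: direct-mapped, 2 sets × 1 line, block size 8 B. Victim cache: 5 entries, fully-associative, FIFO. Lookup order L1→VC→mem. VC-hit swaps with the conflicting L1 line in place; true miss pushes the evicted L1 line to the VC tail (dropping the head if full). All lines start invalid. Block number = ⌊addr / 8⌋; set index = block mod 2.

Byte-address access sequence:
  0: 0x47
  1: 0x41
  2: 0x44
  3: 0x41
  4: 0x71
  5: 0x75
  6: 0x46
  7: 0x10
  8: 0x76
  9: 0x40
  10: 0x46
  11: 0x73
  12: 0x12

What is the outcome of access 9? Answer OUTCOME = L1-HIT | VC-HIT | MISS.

OUTCOME = VC-HIT

#0 0x47→b8/s0 MISS; vc=[]
#1 0x41→b8/s0 L1-HIT; vc=[]
#2 0x44→b8/s0 L1-HIT; vc=[]
#3 0x41→b8/s0 L1-HIT; vc=[]
#4 0x71→b14/s0 MISS; vc=[8]
#5 0x75→b14/s0 L1-HIT; vc=[8]
#6 0x46→b8/s0 VC-HIT; vc=[14]
#7 0x10→b2/s0 MISS; vc=[14,8]
#8 0x76→b14/s0 VC-HIT; vc=[2,8]
#9 0x40→b8/s0 VC-HIT; vc=[2,14]
#10 0x46→b8/s0 L1-HIT; vc=[2,14]
#11 0x73→b14/s0 VC-HIT; vc=[2,8]
#12 0x12→b2/s0 VC-HIT; vc=[14,8]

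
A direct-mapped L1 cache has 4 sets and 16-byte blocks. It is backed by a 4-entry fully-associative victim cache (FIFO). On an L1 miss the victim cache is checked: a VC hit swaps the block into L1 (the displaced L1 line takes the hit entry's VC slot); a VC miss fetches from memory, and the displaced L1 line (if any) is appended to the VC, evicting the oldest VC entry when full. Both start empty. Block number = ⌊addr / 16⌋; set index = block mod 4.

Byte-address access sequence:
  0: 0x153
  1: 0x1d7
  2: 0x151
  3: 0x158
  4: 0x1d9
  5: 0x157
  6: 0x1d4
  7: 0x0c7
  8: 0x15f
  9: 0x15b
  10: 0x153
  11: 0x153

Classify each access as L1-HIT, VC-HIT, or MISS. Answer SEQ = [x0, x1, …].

  [0] addr=0x153 blk=21 s=1: MISS | VC []
  [1] addr=0x1d7 blk=29 s=1: MISS | VC [21]
  [2] addr=0x151 blk=21 s=1: VC-HIT | VC [29]
  [3] addr=0x158 blk=21 s=1: L1-HIT | VC [29]
  [4] addr=0x1d9 blk=29 s=1: VC-HIT | VC [21]
  [5] addr=0x157 blk=21 s=1: VC-HIT | VC [29]
  [6] addr=0x1d4 blk=29 s=1: VC-HIT | VC [21]
  [7] addr=0xc7 blk=12 s=0: MISS | VC [21]
  [8] addr=0x15f blk=21 s=1: VC-HIT | VC [29]
  [9] addr=0x15b blk=21 s=1: L1-HIT | VC [29]
  [10] addr=0x153 blk=21 s=1: L1-HIT | VC [29]
  [11] addr=0x153 blk=21 s=1: L1-HIT | VC [29]

SEQ = [MISS, MISS, VC-HIT, L1-HIT, VC-HIT, VC-HIT, VC-HIT, MISS, VC-HIT, L1-HIT, L1-HIT, L1-HIT]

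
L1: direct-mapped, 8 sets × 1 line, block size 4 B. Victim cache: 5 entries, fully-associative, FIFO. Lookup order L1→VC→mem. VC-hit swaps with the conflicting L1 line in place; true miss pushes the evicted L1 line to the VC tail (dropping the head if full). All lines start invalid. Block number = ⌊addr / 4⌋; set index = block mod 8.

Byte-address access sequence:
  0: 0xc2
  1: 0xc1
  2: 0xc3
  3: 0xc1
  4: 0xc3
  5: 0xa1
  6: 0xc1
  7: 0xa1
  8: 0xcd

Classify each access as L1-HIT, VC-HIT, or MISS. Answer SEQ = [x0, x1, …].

SEQ = [MISS, L1-HIT, L1-HIT, L1-HIT, L1-HIT, MISS, VC-HIT, VC-HIT, MISS]

0: 0xc2 (blk 48, set 0) → MISS  vc=[]
1: 0xc1 (blk 48, set 0) → L1-HIT  vc=[]
2: 0xc3 (blk 48, set 0) → L1-HIT  vc=[]
3: 0xc1 (blk 48, set 0) → L1-HIT  vc=[]
4: 0xc3 (blk 48, set 0) → L1-HIT  vc=[]
5: 0xa1 (blk 40, set 0) → MISS  vc=[48]
6: 0xc1 (blk 48, set 0) → VC-HIT  vc=[40]
7: 0xa1 (blk 40, set 0) → VC-HIT  vc=[48]
8: 0xcd (blk 51, set 3) → MISS  vc=[48]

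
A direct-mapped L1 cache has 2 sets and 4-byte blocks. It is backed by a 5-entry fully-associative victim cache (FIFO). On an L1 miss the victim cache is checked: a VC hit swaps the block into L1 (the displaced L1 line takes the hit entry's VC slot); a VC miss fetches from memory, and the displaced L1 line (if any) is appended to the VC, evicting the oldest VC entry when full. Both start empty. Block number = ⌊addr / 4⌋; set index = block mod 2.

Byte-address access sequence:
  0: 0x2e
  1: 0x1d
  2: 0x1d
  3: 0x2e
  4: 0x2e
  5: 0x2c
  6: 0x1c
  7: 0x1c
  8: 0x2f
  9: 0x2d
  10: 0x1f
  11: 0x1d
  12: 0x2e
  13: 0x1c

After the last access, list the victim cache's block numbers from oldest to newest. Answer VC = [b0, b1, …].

VC = [11]

  [0] addr=0x2e blk=11 s=1: MISS | VC []
  [1] addr=0x1d blk=7 s=1: MISS | VC [11]
  [2] addr=0x1d blk=7 s=1: L1-HIT | VC [11]
  [3] addr=0x2e blk=11 s=1: VC-HIT | VC [7]
  [4] addr=0x2e blk=11 s=1: L1-HIT | VC [7]
  [5] addr=0x2c blk=11 s=1: L1-HIT | VC [7]
  [6] addr=0x1c blk=7 s=1: VC-HIT | VC [11]
  [7] addr=0x1c blk=7 s=1: L1-HIT | VC [11]
  [8] addr=0x2f blk=11 s=1: VC-HIT | VC [7]
  [9] addr=0x2d blk=11 s=1: L1-HIT | VC [7]
  [10] addr=0x1f blk=7 s=1: VC-HIT | VC [11]
  [11] addr=0x1d blk=7 s=1: L1-HIT | VC [11]
  [12] addr=0x2e blk=11 s=1: VC-HIT | VC [7]
  [13] addr=0x1c blk=7 s=1: VC-HIT | VC [11]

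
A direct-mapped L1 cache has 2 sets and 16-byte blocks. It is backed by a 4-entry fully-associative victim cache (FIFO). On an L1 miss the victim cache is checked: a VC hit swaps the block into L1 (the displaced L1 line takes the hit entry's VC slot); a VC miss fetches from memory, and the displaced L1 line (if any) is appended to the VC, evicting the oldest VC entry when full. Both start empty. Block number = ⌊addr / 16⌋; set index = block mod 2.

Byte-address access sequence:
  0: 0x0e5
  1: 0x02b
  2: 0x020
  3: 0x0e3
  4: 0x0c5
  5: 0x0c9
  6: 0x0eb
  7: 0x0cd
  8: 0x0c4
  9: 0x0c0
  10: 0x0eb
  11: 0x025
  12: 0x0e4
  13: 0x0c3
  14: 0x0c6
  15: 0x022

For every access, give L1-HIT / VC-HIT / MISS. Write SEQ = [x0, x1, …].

SEQ = [MISS, MISS, L1-HIT, VC-HIT, MISS, L1-HIT, VC-HIT, VC-HIT, L1-HIT, L1-HIT, VC-HIT, VC-HIT, VC-HIT, VC-HIT, L1-HIT, VC-HIT]

  [0] addr=0xe5 blk=14 s=0: MISS | VC []
  [1] addr=0x2b blk=2 s=0: MISS | VC [14]
  [2] addr=0x20 blk=2 s=0: L1-HIT | VC [14]
  [3] addr=0xe3 blk=14 s=0: VC-HIT | VC [2]
  [4] addr=0xc5 blk=12 s=0: MISS | VC [2, 14]
  [5] addr=0xc9 blk=12 s=0: L1-HIT | VC [2, 14]
  [6] addr=0xeb blk=14 s=0: VC-HIT | VC [2, 12]
  [7] addr=0xcd blk=12 s=0: VC-HIT | VC [2, 14]
  [8] addr=0xc4 blk=12 s=0: L1-HIT | VC [2, 14]
  [9] addr=0xc0 blk=12 s=0: L1-HIT | VC [2, 14]
  [10] addr=0xeb blk=14 s=0: VC-HIT | VC [2, 12]
  [11] addr=0x25 blk=2 s=0: VC-HIT | VC [14, 12]
  [12] addr=0xe4 blk=14 s=0: VC-HIT | VC [2, 12]
  [13] addr=0xc3 blk=12 s=0: VC-HIT | VC [2, 14]
  [14] addr=0xc6 blk=12 s=0: L1-HIT | VC [2, 14]
  [15] addr=0x22 blk=2 s=0: VC-HIT | VC [12, 14]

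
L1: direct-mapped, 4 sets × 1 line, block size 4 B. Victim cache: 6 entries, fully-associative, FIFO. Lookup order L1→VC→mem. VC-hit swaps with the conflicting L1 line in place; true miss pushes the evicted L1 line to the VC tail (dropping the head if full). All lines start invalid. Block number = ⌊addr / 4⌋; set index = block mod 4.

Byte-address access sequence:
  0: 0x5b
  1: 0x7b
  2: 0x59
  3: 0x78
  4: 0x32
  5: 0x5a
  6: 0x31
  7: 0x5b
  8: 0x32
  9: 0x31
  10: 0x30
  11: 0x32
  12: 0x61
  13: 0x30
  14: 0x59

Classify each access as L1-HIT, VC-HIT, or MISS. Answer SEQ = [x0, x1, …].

SEQ = [MISS, MISS, VC-HIT, VC-HIT, MISS, VC-HIT, L1-HIT, L1-HIT, L1-HIT, L1-HIT, L1-HIT, L1-HIT, MISS, VC-HIT, L1-HIT]

0: 0x5b (blk 22, set 2) → MISS  vc=[]
1: 0x7b (blk 30, set 2) → MISS  vc=[22]
2: 0x59 (blk 22, set 2) → VC-HIT  vc=[30]
3: 0x78 (blk 30, set 2) → VC-HIT  vc=[22]
4: 0x32 (blk 12, set 0) → MISS  vc=[22]
5: 0x5a (blk 22, set 2) → VC-HIT  vc=[30]
6: 0x31 (blk 12, set 0) → L1-HIT  vc=[30]
7: 0x5b (blk 22, set 2) → L1-HIT  vc=[30]
8: 0x32 (blk 12, set 0) → L1-HIT  vc=[30]
9: 0x31 (blk 12, set 0) → L1-HIT  vc=[30]
10: 0x30 (blk 12, set 0) → L1-HIT  vc=[30]
11: 0x32 (blk 12, set 0) → L1-HIT  vc=[30]
12: 0x61 (blk 24, set 0) → MISS  vc=[30, 12]
13: 0x30 (blk 12, set 0) → VC-HIT  vc=[30, 24]
14: 0x59 (blk 22, set 2) → L1-HIT  vc=[30, 24]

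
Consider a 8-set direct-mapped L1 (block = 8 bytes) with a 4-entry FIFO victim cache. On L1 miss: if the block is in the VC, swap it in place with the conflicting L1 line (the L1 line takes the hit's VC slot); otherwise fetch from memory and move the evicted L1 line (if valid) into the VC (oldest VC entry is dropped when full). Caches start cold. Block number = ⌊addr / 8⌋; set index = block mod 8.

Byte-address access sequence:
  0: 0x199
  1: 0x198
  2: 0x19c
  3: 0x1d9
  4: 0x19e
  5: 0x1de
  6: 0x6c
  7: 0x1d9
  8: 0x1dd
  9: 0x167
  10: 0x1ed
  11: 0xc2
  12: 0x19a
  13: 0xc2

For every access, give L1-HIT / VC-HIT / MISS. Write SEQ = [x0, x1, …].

SEQ = [MISS, L1-HIT, L1-HIT, MISS, VC-HIT, VC-HIT, MISS, L1-HIT, L1-HIT, MISS, MISS, MISS, VC-HIT, L1-HIT]

0: 0x199 (blk 51, set 3) → MISS  vc=[]
1: 0x198 (blk 51, set 3) → L1-HIT  vc=[]
2: 0x19c (blk 51, set 3) → L1-HIT  vc=[]
3: 0x1d9 (blk 59, set 3) → MISS  vc=[51]
4: 0x19e (blk 51, set 3) → VC-HIT  vc=[59]
5: 0x1de (blk 59, set 3) → VC-HIT  vc=[51]
6: 0x6c (blk 13, set 5) → MISS  vc=[51]
7: 0x1d9 (blk 59, set 3) → L1-HIT  vc=[51]
8: 0x1dd (blk 59, set 3) → L1-HIT  vc=[51]
9: 0x167 (blk 44, set 4) → MISS  vc=[51]
10: 0x1ed (blk 61, set 5) → MISS  vc=[51, 13]
11: 0xc2 (blk 24, set 0) → MISS  vc=[51, 13]
12: 0x19a (blk 51, set 3) → VC-HIT  vc=[59, 13]
13: 0xc2 (blk 24, set 0) → L1-HIT  vc=[59, 13]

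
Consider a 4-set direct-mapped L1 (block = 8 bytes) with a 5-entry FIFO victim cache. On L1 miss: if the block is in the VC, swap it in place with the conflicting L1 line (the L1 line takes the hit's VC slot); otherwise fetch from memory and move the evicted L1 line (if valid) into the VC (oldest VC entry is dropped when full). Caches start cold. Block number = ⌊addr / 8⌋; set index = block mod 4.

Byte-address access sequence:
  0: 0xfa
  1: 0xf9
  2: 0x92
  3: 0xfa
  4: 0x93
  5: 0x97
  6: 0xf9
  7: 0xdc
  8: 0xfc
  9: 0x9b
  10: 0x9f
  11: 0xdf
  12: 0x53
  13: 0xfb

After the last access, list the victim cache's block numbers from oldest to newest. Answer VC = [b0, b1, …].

VC = [19, 27, 18]

0: 0xfa (blk 31, set 3) → MISS  vc=[]
1: 0xf9 (blk 31, set 3) → L1-HIT  vc=[]
2: 0x92 (blk 18, set 2) → MISS  vc=[]
3: 0xfa (blk 31, set 3) → L1-HIT  vc=[]
4: 0x93 (blk 18, set 2) → L1-HIT  vc=[]
5: 0x97 (blk 18, set 2) → L1-HIT  vc=[]
6: 0xf9 (blk 31, set 3) → L1-HIT  vc=[]
7: 0xdc (blk 27, set 3) → MISS  vc=[31]
8: 0xfc (blk 31, set 3) → VC-HIT  vc=[27]
9: 0x9b (blk 19, set 3) → MISS  vc=[27, 31]
10: 0x9f (blk 19, set 3) → L1-HIT  vc=[27, 31]
11: 0xdf (blk 27, set 3) → VC-HIT  vc=[19, 31]
12: 0x53 (blk 10, set 2) → MISS  vc=[19, 31, 18]
13: 0xfb (blk 31, set 3) → VC-HIT  vc=[19, 27, 18]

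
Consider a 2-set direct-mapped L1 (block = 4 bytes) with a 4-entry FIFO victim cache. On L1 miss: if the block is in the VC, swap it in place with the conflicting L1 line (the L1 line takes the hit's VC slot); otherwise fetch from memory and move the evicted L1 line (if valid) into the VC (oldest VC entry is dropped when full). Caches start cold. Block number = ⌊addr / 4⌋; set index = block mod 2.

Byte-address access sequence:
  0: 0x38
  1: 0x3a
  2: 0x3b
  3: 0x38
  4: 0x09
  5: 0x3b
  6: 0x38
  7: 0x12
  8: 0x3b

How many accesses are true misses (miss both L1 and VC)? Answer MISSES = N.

MISSES = 3

#0 0x38→b14/s0 MISS; vc=[]
#1 0x3a→b14/s0 L1-HIT; vc=[]
#2 0x3b→b14/s0 L1-HIT; vc=[]
#3 0x38→b14/s0 L1-HIT; vc=[]
#4 0x9→b2/s0 MISS; vc=[14]
#5 0x3b→b14/s0 VC-HIT; vc=[2]
#6 0x38→b14/s0 L1-HIT; vc=[2]
#7 0x12→b4/s0 MISS; vc=[2,14]
#8 0x3b→b14/s0 VC-HIT; vc=[2,4]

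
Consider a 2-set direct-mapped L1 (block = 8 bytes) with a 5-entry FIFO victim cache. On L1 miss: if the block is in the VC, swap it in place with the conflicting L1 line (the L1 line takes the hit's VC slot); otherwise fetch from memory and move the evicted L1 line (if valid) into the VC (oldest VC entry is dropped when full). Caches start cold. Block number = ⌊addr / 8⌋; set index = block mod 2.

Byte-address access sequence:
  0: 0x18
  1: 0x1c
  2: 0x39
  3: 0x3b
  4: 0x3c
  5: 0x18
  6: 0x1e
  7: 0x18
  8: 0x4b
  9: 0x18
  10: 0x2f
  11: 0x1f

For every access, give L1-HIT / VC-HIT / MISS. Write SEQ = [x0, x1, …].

SEQ = [MISS, L1-HIT, MISS, L1-HIT, L1-HIT, VC-HIT, L1-HIT, L1-HIT, MISS, VC-HIT, MISS, VC-HIT]

  [0] addr=0x18 blk=3 s=1: MISS | VC []
  [1] addr=0x1c blk=3 s=1: L1-HIT | VC []
  [2] addr=0x39 blk=7 s=1: MISS | VC [3]
  [3] addr=0x3b blk=7 s=1: L1-HIT | VC [3]
  [4] addr=0x3c blk=7 s=1: L1-HIT | VC [3]
  [5] addr=0x18 blk=3 s=1: VC-HIT | VC [7]
  [6] addr=0x1e blk=3 s=1: L1-HIT | VC [7]
  [7] addr=0x18 blk=3 s=1: L1-HIT | VC [7]
  [8] addr=0x4b blk=9 s=1: MISS | VC [7, 3]
  [9] addr=0x18 blk=3 s=1: VC-HIT | VC [7, 9]
  [10] addr=0x2f blk=5 s=1: MISS | VC [7, 9, 3]
  [11] addr=0x1f blk=3 s=1: VC-HIT | VC [7, 9, 5]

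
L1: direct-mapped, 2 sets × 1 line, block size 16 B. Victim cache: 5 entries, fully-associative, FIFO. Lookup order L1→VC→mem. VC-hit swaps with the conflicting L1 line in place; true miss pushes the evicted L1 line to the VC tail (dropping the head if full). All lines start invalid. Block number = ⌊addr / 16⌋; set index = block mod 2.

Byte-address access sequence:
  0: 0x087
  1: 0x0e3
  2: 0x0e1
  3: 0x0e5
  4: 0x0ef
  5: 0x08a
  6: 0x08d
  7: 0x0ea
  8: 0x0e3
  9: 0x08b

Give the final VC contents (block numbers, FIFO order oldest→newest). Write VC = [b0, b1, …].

VC = [14]

#0 0x87→b8/s0 MISS; vc=[]
#1 0xe3→b14/s0 MISS; vc=[8]
#2 0xe1→b14/s0 L1-HIT; vc=[8]
#3 0xe5→b14/s0 L1-HIT; vc=[8]
#4 0xef→b14/s0 L1-HIT; vc=[8]
#5 0x8a→b8/s0 VC-HIT; vc=[14]
#6 0x8d→b8/s0 L1-HIT; vc=[14]
#7 0xea→b14/s0 VC-HIT; vc=[8]
#8 0xe3→b14/s0 L1-HIT; vc=[8]
#9 0x8b→b8/s0 VC-HIT; vc=[14]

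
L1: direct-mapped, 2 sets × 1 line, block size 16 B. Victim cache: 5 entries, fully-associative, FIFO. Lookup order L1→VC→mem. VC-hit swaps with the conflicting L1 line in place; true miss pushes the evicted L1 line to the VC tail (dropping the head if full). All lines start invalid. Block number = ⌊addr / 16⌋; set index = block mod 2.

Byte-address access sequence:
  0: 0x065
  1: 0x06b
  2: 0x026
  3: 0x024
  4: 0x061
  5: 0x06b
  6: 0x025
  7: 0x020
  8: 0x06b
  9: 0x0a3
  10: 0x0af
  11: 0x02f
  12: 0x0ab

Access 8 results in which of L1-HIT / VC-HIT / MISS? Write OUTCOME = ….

0: 0x65 (blk 6, set 0) → MISS  vc=[]
1: 0x6b (blk 6, set 0) → L1-HIT  vc=[]
2: 0x26 (blk 2, set 0) → MISS  vc=[6]
3: 0x24 (blk 2, set 0) → L1-HIT  vc=[6]
4: 0x61 (blk 6, set 0) → VC-HIT  vc=[2]
5: 0x6b (blk 6, set 0) → L1-HIT  vc=[2]
6: 0x25 (blk 2, set 0) → VC-HIT  vc=[6]
7: 0x20 (blk 2, set 0) → L1-HIT  vc=[6]
8: 0x6b (blk 6, set 0) → VC-HIT  vc=[2]
9: 0xa3 (blk 10, set 0) → MISS  vc=[2, 6]
10: 0xaf (blk 10, set 0) → L1-HIT  vc=[2, 6]
11: 0x2f (blk 2, set 0) → VC-HIT  vc=[10, 6]
12: 0xab (blk 10, set 0) → VC-HIT  vc=[2, 6]

OUTCOME = VC-HIT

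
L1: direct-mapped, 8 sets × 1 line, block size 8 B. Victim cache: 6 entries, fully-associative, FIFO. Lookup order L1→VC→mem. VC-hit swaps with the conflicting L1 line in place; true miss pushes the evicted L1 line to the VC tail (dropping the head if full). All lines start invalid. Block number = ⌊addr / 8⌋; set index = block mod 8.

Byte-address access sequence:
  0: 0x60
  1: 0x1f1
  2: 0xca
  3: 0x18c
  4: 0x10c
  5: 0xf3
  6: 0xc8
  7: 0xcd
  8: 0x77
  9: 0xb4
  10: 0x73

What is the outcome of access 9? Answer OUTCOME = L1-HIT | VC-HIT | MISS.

  [0] addr=0x60 blk=12 s=4: MISS | VC []
  [1] addr=0x1f1 blk=62 s=6: MISS | VC []
  [2] addr=0xca blk=25 s=1: MISS | VC []
  [3] addr=0x18c blk=49 s=1: MISS | VC [25]
  [4] addr=0x10c blk=33 s=1: MISS | VC [25, 49]
  [5] addr=0xf3 blk=30 s=6: MISS | VC [25, 49, 62]
  [6] addr=0xc8 blk=25 s=1: VC-HIT | VC [33, 49, 62]
  [7] addr=0xcd blk=25 s=1: L1-HIT | VC [33, 49, 62]
  [8] addr=0x77 blk=14 s=6: MISS | VC [33, 49, 62, 30]
  [9] addr=0xb4 blk=22 s=6: MISS | VC [33, 49, 62, 30, 14]
  [10] addr=0x73 blk=14 s=6: VC-HIT | VC [33, 49, 62, 30, 22]

OUTCOME = MISS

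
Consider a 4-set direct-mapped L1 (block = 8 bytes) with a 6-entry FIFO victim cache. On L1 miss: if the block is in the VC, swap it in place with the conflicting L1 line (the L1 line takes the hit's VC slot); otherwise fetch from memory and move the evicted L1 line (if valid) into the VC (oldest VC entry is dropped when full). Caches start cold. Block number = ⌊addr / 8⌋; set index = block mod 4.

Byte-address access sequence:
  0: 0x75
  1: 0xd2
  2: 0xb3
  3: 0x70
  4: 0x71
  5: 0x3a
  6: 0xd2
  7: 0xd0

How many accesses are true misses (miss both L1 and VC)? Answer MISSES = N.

  [0] addr=0x75 blk=14 s=2: MISS | VC []
  [1] addr=0xd2 blk=26 s=2: MISS | VC [14]
  [2] addr=0xb3 blk=22 s=2: MISS | VC [14, 26]
  [3] addr=0x70 blk=14 s=2: VC-HIT | VC [22, 26]
  [4] addr=0x71 blk=14 s=2: L1-HIT | VC [22, 26]
  [5] addr=0x3a blk=7 s=3: MISS | VC [22, 26]
  [6] addr=0xd2 blk=26 s=2: VC-HIT | VC [22, 14]
  [7] addr=0xd0 blk=26 s=2: L1-HIT | VC [22, 14]

MISSES = 4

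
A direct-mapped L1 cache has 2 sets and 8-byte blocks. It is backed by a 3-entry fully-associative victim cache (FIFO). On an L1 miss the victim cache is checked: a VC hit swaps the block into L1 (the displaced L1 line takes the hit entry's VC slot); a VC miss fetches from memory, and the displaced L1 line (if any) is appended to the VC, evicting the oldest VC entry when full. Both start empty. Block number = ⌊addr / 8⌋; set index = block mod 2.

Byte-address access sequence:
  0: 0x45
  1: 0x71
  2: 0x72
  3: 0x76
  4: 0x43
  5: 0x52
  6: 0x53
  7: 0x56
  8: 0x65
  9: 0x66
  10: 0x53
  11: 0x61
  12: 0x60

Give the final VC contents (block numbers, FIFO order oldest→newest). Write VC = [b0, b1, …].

#0 0x45→b8/s0 MISS; vc=[]
#1 0x71→b14/s0 MISS; vc=[8]
#2 0x72→b14/s0 L1-HIT; vc=[8]
#3 0x76→b14/s0 L1-HIT; vc=[8]
#4 0x43→b8/s0 VC-HIT; vc=[14]
#5 0x52→b10/s0 MISS; vc=[14,8]
#6 0x53→b10/s0 L1-HIT; vc=[14,8]
#7 0x56→b10/s0 L1-HIT; vc=[14,8]
#8 0x65→b12/s0 MISS; vc=[14,8,10]
#9 0x66→b12/s0 L1-HIT; vc=[14,8,10]
#10 0x53→b10/s0 VC-HIT; vc=[14,8,12]
#11 0x61→b12/s0 VC-HIT; vc=[14,8,10]
#12 0x60→b12/s0 L1-HIT; vc=[14,8,10]

VC = [14, 8, 10]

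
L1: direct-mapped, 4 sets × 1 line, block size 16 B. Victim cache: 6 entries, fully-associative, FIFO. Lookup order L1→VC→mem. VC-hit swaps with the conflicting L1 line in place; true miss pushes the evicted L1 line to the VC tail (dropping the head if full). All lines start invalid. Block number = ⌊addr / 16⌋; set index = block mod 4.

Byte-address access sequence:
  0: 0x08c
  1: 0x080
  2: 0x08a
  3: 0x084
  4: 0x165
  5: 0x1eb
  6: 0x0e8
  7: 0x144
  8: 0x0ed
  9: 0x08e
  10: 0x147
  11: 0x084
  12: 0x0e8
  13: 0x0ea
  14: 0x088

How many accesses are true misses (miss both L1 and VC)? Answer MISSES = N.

  [0] addr=0x8c blk=8 s=0: MISS | VC []
  [1] addr=0x80 blk=8 s=0: L1-HIT | VC []
  [2] addr=0x8a blk=8 s=0: L1-HIT | VC []
  [3] addr=0x84 blk=8 s=0: L1-HIT | VC []
  [4] addr=0x165 blk=22 s=2: MISS | VC []
  [5] addr=0x1eb blk=30 s=2: MISS | VC [22]
  [6] addr=0xe8 blk=14 s=2: MISS | VC [22, 30]
  [7] addr=0x144 blk=20 s=0: MISS | VC [22, 30, 8]
  [8] addr=0xed blk=14 s=2: L1-HIT | VC [22, 30, 8]
  [9] addr=0x8e blk=8 s=0: VC-HIT | VC [22, 30, 20]
  [10] addr=0x147 blk=20 s=0: VC-HIT | VC [22, 30, 8]
  [11] addr=0x84 blk=8 s=0: VC-HIT | VC [22, 30, 20]
  [12] addr=0xe8 blk=14 s=2: L1-HIT | VC [22, 30, 20]
  [13] addr=0xea blk=14 s=2: L1-HIT | VC [22, 30, 20]
  [14] addr=0x88 blk=8 s=0: L1-HIT | VC [22, 30, 20]

MISSES = 5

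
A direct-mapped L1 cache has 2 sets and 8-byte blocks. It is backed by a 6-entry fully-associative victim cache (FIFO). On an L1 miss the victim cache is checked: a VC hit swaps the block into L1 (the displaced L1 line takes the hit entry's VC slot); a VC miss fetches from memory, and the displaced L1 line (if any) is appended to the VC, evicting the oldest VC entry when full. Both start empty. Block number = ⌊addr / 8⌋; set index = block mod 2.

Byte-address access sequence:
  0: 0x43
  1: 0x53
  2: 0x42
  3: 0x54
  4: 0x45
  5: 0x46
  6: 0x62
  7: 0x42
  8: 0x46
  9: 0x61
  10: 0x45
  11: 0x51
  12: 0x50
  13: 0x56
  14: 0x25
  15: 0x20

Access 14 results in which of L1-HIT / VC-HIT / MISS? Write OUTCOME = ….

OUTCOME = MISS

0: 0x43 (blk 8, set 0) → MISS  vc=[]
1: 0x53 (blk 10, set 0) → MISS  vc=[8]
2: 0x42 (blk 8, set 0) → VC-HIT  vc=[10]
3: 0x54 (blk 10, set 0) → VC-HIT  vc=[8]
4: 0x45 (blk 8, set 0) → VC-HIT  vc=[10]
5: 0x46 (blk 8, set 0) → L1-HIT  vc=[10]
6: 0x62 (blk 12, set 0) → MISS  vc=[10, 8]
7: 0x42 (blk 8, set 0) → VC-HIT  vc=[10, 12]
8: 0x46 (blk 8, set 0) → L1-HIT  vc=[10, 12]
9: 0x61 (blk 12, set 0) → VC-HIT  vc=[10, 8]
10: 0x45 (blk 8, set 0) → VC-HIT  vc=[10, 12]
11: 0x51 (blk 10, set 0) → VC-HIT  vc=[8, 12]
12: 0x50 (blk 10, set 0) → L1-HIT  vc=[8, 12]
13: 0x56 (blk 10, set 0) → L1-HIT  vc=[8, 12]
14: 0x25 (blk 4, set 0) → MISS  vc=[8, 12, 10]
15: 0x20 (blk 4, set 0) → L1-HIT  vc=[8, 12, 10]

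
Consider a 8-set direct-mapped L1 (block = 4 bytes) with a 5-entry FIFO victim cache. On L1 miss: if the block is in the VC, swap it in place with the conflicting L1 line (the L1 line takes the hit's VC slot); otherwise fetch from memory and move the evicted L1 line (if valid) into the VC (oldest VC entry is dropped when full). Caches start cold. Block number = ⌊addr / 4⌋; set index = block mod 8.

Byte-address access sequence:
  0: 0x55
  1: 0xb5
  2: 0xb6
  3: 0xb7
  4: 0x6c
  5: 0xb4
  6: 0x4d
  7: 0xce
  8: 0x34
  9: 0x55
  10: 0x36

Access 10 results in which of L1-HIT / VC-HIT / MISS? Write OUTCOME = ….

OUTCOME = VC-HIT

  [0] addr=0x55 blk=21 s=5: MISS | VC []
  [1] addr=0xb5 blk=45 s=5: MISS | VC [21]
  [2] addr=0xb6 blk=45 s=5: L1-HIT | VC [21]
  [3] addr=0xb7 blk=45 s=5: L1-HIT | VC [21]
  [4] addr=0x6c blk=27 s=3: MISS | VC [21]
  [5] addr=0xb4 blk=45 s=5: L1-HIT | VC [21]
  [6] addr=0x4d blk=19 s=3: MISS | VC [21, 27]
  [7] addr=0xce blk=51 s=3: MISS | VC [21, 27, 19]
  [8] addr=0x34 blk=13 s=5: MISS | VC [21, 27, 19, 45]
  [9] addr=0x55 blk=21 s=5: VC-HIT | VC [13, 27, 19, 45]
  [10] addr=0x36 blk=13 s=5: VC-HIT | VC [21, 27, 19, 45]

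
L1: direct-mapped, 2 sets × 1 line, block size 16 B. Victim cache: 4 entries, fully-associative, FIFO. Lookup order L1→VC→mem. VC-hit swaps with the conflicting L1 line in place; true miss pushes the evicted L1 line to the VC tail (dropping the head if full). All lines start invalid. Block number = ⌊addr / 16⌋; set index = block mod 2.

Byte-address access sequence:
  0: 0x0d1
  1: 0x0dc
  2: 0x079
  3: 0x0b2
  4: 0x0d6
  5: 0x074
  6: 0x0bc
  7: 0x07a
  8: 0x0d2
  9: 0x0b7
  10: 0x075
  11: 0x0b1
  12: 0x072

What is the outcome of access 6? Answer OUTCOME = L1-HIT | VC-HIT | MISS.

OUTCOME = VC-HIT

0: 0xd1 (blk 13, set 1) → MISS  vc=[]
1: 0xdc (blk 13, set 1) → L1-HIT  vc=[]
2: 0x79 (blk 7, set 1) → MISS  vc=[13]
3: 0xb2 (blk 11, set 1) → MISS  vc=[13, 7]
4: 0xd6 (blk 13, set 1) → VC-HIT  vc=[11, 7]
5: 0x74 (blk 7, set 1) → VC-HIT  vc=[11, 13]
6: 0xbc (blk 11, set 1) → VC-HIT  vc=[7, 13]
7: 0x7a (blk 7, set 1) → VC-HIT  vc=[11, 13]
8: 0xd2 (blk 13, set 1) → VC-HIT  vc=[11, 7]
9: 0xb7 (blk 11, set 1) → VC-HIT  vc=[13, 7]
10: 0x75 (blk 7, set 1) → VC-HIT  vc=[13, 11]
11: 0xb1 (blk 11, set 1) → VC-HIT  vc=[13, 7]
12: 0x72 (blk 7, set 1) → VC-HIT  vc=[13, 11]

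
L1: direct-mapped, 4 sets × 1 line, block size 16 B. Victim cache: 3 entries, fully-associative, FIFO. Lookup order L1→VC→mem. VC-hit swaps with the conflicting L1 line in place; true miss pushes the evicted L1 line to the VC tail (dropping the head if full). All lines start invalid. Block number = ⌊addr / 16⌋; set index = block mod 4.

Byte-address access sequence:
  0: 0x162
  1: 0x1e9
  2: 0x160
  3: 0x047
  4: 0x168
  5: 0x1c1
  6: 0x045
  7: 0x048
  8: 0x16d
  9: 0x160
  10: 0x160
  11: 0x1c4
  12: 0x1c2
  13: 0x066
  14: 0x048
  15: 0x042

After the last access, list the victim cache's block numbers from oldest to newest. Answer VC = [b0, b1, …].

VC = [30, 28, 22]

0: 0x162 (blk 22, set 2) → MISS  vc=[]
1: 0x1e9 (blk 30, set 2) → MISS  vc=[22]
2: 0x160 (blk 22, set 2) → VC-HIT  vc=[30]
3: 0x47 (blk 4, set 0) → MISS  vc=[30]
4: 0x168 (blk 22, set 2) → L1-HIT  vc=[30]
5: 0x1c1 (blk 28, set 0) → MISS  vc=[30, 4]
6: 0x45 (blk 4, set 0) → VC-HIT  vc=[30, 28]
7: 0x48 (blk 4, set 0) → L1-HIT  vc=[30, 28]
8: 0x16d (blk 22, set 2) → L1-HIT  vc=[30, 28]
9: 0x160 (blk 22, set 2) → L1-HIT  vc=[30, 28]
10: 0x160 (blk 22, set 2) → L1-HIT  vc=[30, 28]
11: 0x1c4 (blk 28, set 0) → VC-HIT  vc=[30, 4]
12: 0x1c2 (blk 28, set 0) → L1-HIT  vc=[30, 4]
13: 0x66 (blk 6, set 2) → MISS  vc=[30, 4, 22]
14: 0x48 (blk 4, set 0) → VC-HIT  vc=[30, 28, 22]
15: 0x42 (blk 4, set 0) → L1-HIT  vc=[30, 28, 22]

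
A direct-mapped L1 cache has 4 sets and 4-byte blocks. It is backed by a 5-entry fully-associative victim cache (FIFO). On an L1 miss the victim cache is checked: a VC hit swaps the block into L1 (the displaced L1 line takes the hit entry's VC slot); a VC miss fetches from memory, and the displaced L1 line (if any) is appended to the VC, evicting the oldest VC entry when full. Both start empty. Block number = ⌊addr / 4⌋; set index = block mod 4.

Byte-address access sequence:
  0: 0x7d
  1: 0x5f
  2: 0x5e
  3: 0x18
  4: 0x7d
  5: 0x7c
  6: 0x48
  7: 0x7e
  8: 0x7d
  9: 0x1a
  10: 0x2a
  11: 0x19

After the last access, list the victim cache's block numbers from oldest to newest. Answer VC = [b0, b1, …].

VC = [23, 18, 10]

  [0] addr=0x7d blk=31 s=3: MISS | VC []
  [1] addr=0x5f blk=23 s=3: MISS | VC [31]
  [2] addr=0x5e blk=23 s=3: L1-HIT | VC [31]
  [3] addr=0x18 blk=6 s=2: MISS | VC [31]
  [4] addr=0x7d blk=31 s=3: VC-HIT | VC [23]
  [5] addr=0x7c blk=31 s=3: L1-HIT | VC [23]
  [6] addr=0x48 blk=18 s=2: MISS | VC [23, 6]
  [7] addr=0x7e blk=31 s=3: L1-HIT | VC [23, 6]
  [8] addr=0x7d blk=31 s=3: L1-HIT | VC [23, 6]
  [9] addr=0x1a blk=6 s=2: VC-HIT | VC [23, 18]
  [10] addr=0x2a blk=10 s=2: MISS | VC [23, 18, 6]
  [11] addr=0x19 blk=6 s=2: VC-HIT | VC [23, 18, 10]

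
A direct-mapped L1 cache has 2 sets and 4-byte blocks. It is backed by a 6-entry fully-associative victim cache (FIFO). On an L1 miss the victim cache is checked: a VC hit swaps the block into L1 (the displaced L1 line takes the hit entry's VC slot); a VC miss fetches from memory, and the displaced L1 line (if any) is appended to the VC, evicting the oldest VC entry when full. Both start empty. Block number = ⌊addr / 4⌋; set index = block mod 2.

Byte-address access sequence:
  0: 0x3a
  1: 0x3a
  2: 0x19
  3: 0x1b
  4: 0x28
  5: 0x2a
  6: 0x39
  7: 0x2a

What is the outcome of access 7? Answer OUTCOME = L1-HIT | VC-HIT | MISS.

OUTCOME = VC-HIT

  [0] addr=0x3a blk=14 s=0: MISS | VC []
  [1] addr=0x3a blk=14 s=0: L1-HIT | VC []
  [2] addr=0x19 blk=6 s=0: MISS | VC [14]
  [3] addr=0x1b blk=6 s=0: L1-HIT | VC [14]
  [4] addr=0x28 blk=10 s=0: MISS | VC [14, 6]
  [5] addr=0x2a blk=10 s=0: L1-HIT | VC [14, 6]
  [6] addr=0x39 blk=14 s=0: VC-HIT | VC [10, 6]
  [7] addr=0x2a blk=10 s=0: VC-HIT | VC [14, 6]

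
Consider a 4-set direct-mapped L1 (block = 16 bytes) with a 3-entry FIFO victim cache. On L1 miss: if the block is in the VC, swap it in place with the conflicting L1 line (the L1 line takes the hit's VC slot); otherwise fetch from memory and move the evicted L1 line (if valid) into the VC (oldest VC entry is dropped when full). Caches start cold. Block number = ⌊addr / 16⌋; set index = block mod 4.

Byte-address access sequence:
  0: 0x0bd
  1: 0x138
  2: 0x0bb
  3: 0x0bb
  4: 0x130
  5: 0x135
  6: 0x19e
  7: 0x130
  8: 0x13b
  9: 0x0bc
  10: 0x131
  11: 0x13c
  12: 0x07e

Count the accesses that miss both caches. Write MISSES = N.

MISSES = 4

0: 0xbd (blk 11, set 3) → MISS  vc=[]
1: 0x138 (blk 19, set 3) → MISS  vc=[11]
2: 0xbb (blk 11, set 3) → VC-HIT  vc=[19]
3: 0xbb (blk 11, set 3) → L1-HIT  vc=[19]
4: 0x130 (blk 19, set 3) → VC-HIT  vc=[11]
5: 0x135 (blk 19, set 3) → L1-HIT  vc=[11]
6: 0x19e (blk 25, set 1) → MISS  vc=[11]
7: 0x130 (blk 19, set 3) → L1-HIT  vc=[11]
8: 0x13b (blk 19, set 3) → L1-HIT  vc=[11]
9: 0xbc (blk 11, set 3) → VC-HIT  vc=[19]
10: 0x131 (blk 19, set 3) → VC-HIT  vc=[11]
11: 0x13c (blk 19, set 3) → L1-HIT  vc=[11]
12: 0x7e (blk 7, set 3) → MISS  vc=[11, 19]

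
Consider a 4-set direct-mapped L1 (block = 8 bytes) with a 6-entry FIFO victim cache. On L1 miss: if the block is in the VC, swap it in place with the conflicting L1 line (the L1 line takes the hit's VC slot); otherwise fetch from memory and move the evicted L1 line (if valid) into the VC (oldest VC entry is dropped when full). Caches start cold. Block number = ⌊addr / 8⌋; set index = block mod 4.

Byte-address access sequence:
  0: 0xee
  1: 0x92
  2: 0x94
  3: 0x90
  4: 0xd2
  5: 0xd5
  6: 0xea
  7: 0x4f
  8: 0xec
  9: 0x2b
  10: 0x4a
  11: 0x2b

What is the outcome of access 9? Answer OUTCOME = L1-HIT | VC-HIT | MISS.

0: 0xee (blk 29, set 1) → MISS  vc=[]
1: 0x92 (blk 18, set 2) → MISS  vc=[]
2: 0x94 (blk 18, set 2) → L1-HIT  vc=[]
3: 0x90 (blk 18, set 2) → L1-HIT  vc=[]
4: 0xd2 (blk 26, set 2) → MISS  vc=[18]
5: 0xd5 (blk 26, set 2) → L1-HIT  vc=[18]
6: 0xea (blk 29, set 1) → L1-HIT  vc=[18]
7: 0x4f (blk 9, set 1) → MISS  vc=[18, 29]
8: 0xec (blk 29, set 1) → VC-HIT  vc=[18, 9]
9: 0x2b (blk 5, set 1) → MISS  vc=[18, 9, 29]
10: 0x4a (blk 9, set 1) → VC-HIT  vc=[18, 5, 29]
11: 0x2b (blk 5, set 1) → VC-HIT  vc=[18, 9, 29]

OUTCOME = MISS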